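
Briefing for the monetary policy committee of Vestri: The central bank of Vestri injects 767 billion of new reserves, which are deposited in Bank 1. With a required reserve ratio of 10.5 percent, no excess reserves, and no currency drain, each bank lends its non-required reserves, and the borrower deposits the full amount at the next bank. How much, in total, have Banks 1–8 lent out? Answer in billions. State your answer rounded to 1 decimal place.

3846.1 billion

Bank i lends (1 − rr)^i of the original deposit: Bank 1 lends 767·0.8950 = 686.4650, Bank 2 lends 767·0.8950² ≈ 614.3862, and so on.
Summing a geometric series: total = 767·[0.8950·(1 − 0.8950^8) / (1 − 0.8950)] ≈ 3846.1442 billion.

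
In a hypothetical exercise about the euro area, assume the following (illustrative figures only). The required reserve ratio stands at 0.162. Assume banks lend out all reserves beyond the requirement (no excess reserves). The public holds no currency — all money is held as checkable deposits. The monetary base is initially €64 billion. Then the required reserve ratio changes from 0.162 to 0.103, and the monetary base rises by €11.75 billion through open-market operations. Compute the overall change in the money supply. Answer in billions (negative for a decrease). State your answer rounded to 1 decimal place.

€340.4 billion

Before: m₁ = 1 / (0.162) ≈ 6.1728, MB₁ = 64, so M₁ = 6.1728 × 64 = 395.0592 billion.
After: m₂ = 1 / (0.103) ≈ 9.7087, MB₂ = 64 + 11.75 = 75.75, so M₂ = 9.7087 × 75.75 ≈ 735.434 billion.
ΔM = M₂ − M₁ = 735.434 − 395.0592 = 340.3748 billion.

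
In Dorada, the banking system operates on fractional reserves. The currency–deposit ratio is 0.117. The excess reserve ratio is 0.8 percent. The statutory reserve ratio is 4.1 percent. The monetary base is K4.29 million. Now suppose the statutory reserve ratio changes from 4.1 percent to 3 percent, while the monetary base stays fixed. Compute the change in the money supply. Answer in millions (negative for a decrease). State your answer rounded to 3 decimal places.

K2.049 million

Initially m₁ = (1 + 0.117) / (0.041 + 0.008 + 0.117) ≈ 6.72892, so M₁ = 6.72892 × 4.29 ≈ 28.8671 million.
After the change m₂ = (1 + 0.117) / (0.03 + 0.008 + 0.117) ≈ 7.20645, so M₂ = 7.20645 × 4.29 ≈ 30.9157 million.
ΔM = M₂ − M₁ = 30.9157 − 28.8671 = 2.0486 million.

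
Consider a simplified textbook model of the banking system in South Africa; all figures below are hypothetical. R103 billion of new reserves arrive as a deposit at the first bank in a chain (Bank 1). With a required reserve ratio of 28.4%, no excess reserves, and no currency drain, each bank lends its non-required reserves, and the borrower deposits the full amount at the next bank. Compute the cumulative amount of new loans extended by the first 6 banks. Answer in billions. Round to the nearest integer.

R225 billion

Bank i lends (1 − rr)^i of the original deposit: Bank 1 lends 103·0.7160 = 73.7480, Bank 2 lends 103·0.7160² ≈ 52.8036, and so on.
Summing a geometric series: total = 103·[0.7160·(1 − 0.7160^6) / (1 − 0.7160)] ≈ 224.6888 billion.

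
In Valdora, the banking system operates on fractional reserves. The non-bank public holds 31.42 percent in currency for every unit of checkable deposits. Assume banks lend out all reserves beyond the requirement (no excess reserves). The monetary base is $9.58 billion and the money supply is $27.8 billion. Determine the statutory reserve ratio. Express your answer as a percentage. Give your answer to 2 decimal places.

Using m = M/MB = 27.8/9.58 ≈ 2.901879. Since m = (1 + c)/(c + rr + e), the denominator satisfies c + rr + e = (1 + c)/m = (1 + 0.3142) / 2.901879 ≈ 0.452879.
With c = 0.3142 and e = 0, the statutory reserve ratio is 0.452879 − 0.3142 − 0 = 0.138679.

13.87%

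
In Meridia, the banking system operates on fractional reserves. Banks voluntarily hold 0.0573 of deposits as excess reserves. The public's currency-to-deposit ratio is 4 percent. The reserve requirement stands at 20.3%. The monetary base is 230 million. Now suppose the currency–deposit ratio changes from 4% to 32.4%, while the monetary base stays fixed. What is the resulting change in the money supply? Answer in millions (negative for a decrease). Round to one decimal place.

Initially m₁ = (1 + 0.04) / (0.203 + 0.0573 + 0.04) ≈ 3.46320, so M₁ = 3.46320 × 230 = 796.536 million.
After the change m₂ = (1 + 0.324) / (0.203 + 0.0573 + 0.324) ≈ 2.26596, so M₂ = 2.26596 × 230 = 521.1708 million.
ΔM = M₂ − M₁ = 521.1708 − 796.536 = -275.3652 million.

-275.4 million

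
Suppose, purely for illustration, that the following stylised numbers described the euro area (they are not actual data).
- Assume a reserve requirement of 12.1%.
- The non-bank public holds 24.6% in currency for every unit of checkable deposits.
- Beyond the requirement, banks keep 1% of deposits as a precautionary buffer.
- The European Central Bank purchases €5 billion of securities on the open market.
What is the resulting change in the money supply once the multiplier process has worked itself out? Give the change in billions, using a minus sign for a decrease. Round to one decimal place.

The money multiplier is m = (1 + c) / (rr + e + c) = (1 + 0.246) / (0.121 + 0.01 + 0.246) ≈ 3.3050.
The purchase adds 5 billion of base, so ΔM = m × ΔMB = 3.3050 × (+5) = 16.525 billion.

€16.5 billion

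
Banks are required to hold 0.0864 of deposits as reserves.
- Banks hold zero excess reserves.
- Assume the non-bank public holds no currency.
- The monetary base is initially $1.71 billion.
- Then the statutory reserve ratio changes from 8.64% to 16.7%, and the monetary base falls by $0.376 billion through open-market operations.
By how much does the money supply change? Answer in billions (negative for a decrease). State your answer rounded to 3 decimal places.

Before: m₁ = 1 / (0.0864) ≈ 11.57407, MB₁ = 1.71, so M₁ = 11.57407 × 1.71 ≈ 19.7917 billion.
After: m₂ = 1 / (0.167) ≈ 5.98802, MB₂ = 1.71 − 0.376 = 1.334, so M₂ = 5.98802 × 1.334 ≈ 7.988 billion.
ΔM = M₂ − M₁ = 7.988 − 19.7917 = -11.8037 billion.

-11.804 billion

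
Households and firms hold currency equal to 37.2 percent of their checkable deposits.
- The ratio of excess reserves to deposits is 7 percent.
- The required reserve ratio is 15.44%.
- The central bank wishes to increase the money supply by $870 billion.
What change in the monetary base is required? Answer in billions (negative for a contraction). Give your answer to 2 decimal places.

$378.18 billion

The money multiplier is m = (1 + c) / (rr + e + c) = (1 + 0.372) / (0.1544 + 0.07 + 0.372) ≈ 2.300469.
ΔMB = ΔM / m = (+870) / 2.300469 ≈ 378.1838 billion.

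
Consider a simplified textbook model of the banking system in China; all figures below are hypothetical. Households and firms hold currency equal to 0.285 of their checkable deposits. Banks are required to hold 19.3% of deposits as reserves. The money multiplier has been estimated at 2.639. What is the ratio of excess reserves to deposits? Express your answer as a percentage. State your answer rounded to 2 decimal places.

Using m = 2.639. Since m = (1 + c)/(c + rr + e), the denominator satisfies c + rr + e = (1 + c)/m = (1 + 0.285) / 2.639 ≈ 0.486927.
With c = 0.285 and rr = 0.193, the ratio of excess reserves to deposits is 0.486927 − 0.285 − 0.193 = 0.008927.

0.89%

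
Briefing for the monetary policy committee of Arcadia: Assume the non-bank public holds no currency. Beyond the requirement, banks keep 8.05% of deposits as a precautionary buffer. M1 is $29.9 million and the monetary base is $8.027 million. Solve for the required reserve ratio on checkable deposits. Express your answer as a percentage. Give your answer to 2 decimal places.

18.80%

Using m = M/MB = 29.9/8.027 ≈ 3.724928. Since m = (1 + c)/(c + rr + e), the denominator satisfies c + rr + e = (1 + c)/m = (1 + 0) / 3.724928 ≈ 0.268462.
With c = 0 and e = 0.0805, the required reserve ratio on checkable deposits is 0.268462 − 0 − 0.0805 = 0.187962.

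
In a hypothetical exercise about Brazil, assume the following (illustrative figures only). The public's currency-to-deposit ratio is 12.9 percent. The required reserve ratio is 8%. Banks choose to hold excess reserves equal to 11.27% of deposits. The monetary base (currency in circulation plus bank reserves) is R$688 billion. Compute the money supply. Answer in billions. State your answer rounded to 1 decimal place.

The money multiplier is m = (1 + c) / (rr + e + c) = (1 + 0.129) / (0.08 + 0.1127 + 0.129) ≈ 3.50948.
So M = m × MB = 3.50948 × 688 ≈ 2414.5222 billion.

R$2414.5 billion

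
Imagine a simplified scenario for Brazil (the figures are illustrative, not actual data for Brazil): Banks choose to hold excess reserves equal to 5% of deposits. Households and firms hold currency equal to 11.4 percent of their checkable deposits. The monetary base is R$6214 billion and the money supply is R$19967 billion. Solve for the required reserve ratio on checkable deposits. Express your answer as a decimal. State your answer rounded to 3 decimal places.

Using m = M/MB = 19967/6214 ≈ 3.213228. Since m = (1 + c)/(c + rr + e), the denominator satisfies c + rr + e = (1 + c)/m = (1 + 0.114) / 3.213228 ≈ 0.346692.
With c = 0.114 and e = 0.05, the required reserve ratio on checkable deposits is 0.346692 − 0.114 − 0.05 = 0.182692.

0.183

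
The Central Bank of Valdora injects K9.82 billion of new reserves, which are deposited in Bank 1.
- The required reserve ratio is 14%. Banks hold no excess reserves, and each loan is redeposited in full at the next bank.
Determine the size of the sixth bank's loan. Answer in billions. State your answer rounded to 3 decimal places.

Each bank lends a fraction (1 − rr) = 0.8600 of the deposit it receives, so Bank 6 receives 9.82·0.8600^5 and lends 9.82·0.8600^6 ≈ 3.9729 billion.

K3.973 billion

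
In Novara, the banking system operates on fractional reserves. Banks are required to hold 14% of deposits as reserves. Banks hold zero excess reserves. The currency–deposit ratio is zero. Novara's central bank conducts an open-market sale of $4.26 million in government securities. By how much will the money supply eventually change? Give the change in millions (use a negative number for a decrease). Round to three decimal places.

The simple money multiplier is m = 1/rr = 1/0.14 ≈ 7.14286.
An open-market sale reduces the monetary base by 4.26 million, so ΔM = m × ΔMB = 7.14286 × (−4.26) ≈ -30.4286 million.

-30.429 million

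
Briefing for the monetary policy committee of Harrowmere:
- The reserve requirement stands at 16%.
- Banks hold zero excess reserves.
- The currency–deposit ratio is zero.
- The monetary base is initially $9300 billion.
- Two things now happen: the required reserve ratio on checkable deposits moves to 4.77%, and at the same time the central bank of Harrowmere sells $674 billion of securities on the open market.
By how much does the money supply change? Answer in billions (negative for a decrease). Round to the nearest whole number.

Before: m₁ = 1 / (0.16) = 6.25, MB₁ = 9300, so M₁ = 6.25 × 9300 = 58125 billion.
After: m₂ = 1 / (0.0477) ≈ 20.96436, MB₂ = 9300 − 674 = 8626, so M₂ = 20.96436 × 8626 ≈ 180838.5694 billion.
ΔM = M₂ − M₁ = 180838.5694 − 58125 = 122713.5694 billion.

$122714 billion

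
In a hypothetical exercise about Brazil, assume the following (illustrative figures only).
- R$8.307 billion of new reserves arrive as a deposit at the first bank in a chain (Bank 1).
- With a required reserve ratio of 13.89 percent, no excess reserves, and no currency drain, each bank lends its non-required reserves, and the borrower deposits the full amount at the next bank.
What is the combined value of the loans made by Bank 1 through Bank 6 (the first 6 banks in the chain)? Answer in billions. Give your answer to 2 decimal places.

Bank i lends (1 − rr)^i of the original deposit: Bank 1 lends 8.307·0.8611 ≈ 7.1532, Bank 2 lends 8.307·0.8611² ≈ 6.1596, and so on.
Summing a geometric series: total = 8.307·[0.8611·(1 − 0.8611^6) / (1 − 0.8611)] ≈ 30.5036 billion.

R$30.50 billion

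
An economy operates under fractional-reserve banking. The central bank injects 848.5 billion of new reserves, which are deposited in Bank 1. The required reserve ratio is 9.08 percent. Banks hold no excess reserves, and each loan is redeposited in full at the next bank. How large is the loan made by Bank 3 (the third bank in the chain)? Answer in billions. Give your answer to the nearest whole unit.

638 billion

Each bank lends a fraction (1 − rr) = 0.9092 of the deposit it receives, so Bank 3 receives 848.5·0.9092^2 and lends 848.5·0.9092^3 ≈ 637.7201 billion.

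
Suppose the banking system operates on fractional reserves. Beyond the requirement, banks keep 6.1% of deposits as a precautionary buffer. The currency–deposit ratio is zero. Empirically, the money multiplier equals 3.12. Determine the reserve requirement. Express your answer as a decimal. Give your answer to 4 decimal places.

Using m = 3.12. Since m = (1 + c)/(c + rr + e), the denominator satisfies c + rr + e = (1 + c)/m = (1 + 0) / 3.12 ≈ 0.320513.
With c = 0 and e = 0.061, the reserve requirement is 0.320513 − 0 − 0.061 = 0.259513.

0.2595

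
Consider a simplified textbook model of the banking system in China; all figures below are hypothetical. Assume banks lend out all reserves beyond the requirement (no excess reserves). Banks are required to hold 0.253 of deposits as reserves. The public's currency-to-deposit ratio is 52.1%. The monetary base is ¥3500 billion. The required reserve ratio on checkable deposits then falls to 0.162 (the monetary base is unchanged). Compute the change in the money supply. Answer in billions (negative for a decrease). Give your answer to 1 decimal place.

¥916.4 billion

Initially m₁ = (1 + 0.521) / (0.253 + 0.521) ≈ 1.965116, so M₁ = 1.965116 × 3500 = 6877.906 billion.
After the change m₂ = (1 + 0.521) / (0.162 + 0.521) ≈ 2.226940, so M₂ = 2.226940 × 3500 = 7794.29 billion.
ΔM = M₂ − M₁ = 7794.29 − 6877.906 = 916.384 billion.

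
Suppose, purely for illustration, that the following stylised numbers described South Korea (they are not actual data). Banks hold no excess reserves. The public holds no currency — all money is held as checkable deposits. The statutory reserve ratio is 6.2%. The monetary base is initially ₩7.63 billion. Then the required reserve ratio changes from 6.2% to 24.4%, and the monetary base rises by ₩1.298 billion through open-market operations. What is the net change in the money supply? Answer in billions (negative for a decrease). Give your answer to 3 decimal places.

Before: m₁ = 1 / (0.062) ≈ 16.12903, MB₁ = 7.63, so M₁ = 16.12903 × 7.63 ≈ 123.0645 billion.
After: m₂ = 1 / (0.244) ≈ 4.09836, MB₂ = 7.63 + 1.298 = 8.928, so M₂ = 4.09836 × 8.928 ≈ 36.5902 billion.
ΔM = M₂ − M₁ = 36.5902 − 123.0645 = -86.4743 billion.

-86.474 billion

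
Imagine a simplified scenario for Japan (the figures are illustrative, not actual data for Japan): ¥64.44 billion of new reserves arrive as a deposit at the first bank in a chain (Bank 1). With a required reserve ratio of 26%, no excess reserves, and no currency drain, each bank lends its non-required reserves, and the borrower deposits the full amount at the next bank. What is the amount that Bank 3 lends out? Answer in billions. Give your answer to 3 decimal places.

Each bank lends a fraction (1 − rr) = 0.7400 of the deposit it receives, so Bank 3 receives 64.44·0.7400^2 and lends 64.44·0.7400^3 ≈ 26.1126 billion.

¥26.113 billion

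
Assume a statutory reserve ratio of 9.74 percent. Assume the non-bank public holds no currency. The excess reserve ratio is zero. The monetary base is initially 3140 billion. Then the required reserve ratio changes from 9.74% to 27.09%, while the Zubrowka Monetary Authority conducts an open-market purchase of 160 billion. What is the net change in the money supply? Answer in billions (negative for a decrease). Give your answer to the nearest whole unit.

Before: m₁ = 1 / (0.0974) ≈ 10.26694, MB₁ = 3140, so M₁ = 10.26694 × 3140 = 32238.1916 billion.
After: m₂ = 1 / (0.2709) ≈ 3.69140, MB₂ = 3140 + 160 = 3300, so M₂ = 3.69140 × 3300 = 12181.62 billion.
ΔM = M₂ − M₁ = 12181.62 − 32238.1916 = -20056.5716 billion.

-20057 billion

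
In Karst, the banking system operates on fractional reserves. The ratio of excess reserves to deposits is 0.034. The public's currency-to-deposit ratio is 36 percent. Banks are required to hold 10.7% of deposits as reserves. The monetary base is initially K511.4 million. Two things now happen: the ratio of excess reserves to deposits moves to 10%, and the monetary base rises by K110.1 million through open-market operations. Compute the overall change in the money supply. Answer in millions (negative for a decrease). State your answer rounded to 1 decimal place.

Before: m₁ = (1 + 0.36) / (0.107 + 0.034 + 0.36) ≈ 2.71457, MB₁ = 511.4, so M₁ = 2.71457 × 511.4 ≈ 1388.2311 million.
After: m₂ = (1 + 0.36) / (0.107 + 0.1 + 0.36) ≈ 2.39859, MB₂ = 511.4 + 110.1 = 621.5, so M₂ = 2.39859 × 621.5 ≈ 1490.7237 million.
ΔM = M₂ − M₁ = 1490.7237 − 1388.2311 = 102.4926 million.

K102.5 million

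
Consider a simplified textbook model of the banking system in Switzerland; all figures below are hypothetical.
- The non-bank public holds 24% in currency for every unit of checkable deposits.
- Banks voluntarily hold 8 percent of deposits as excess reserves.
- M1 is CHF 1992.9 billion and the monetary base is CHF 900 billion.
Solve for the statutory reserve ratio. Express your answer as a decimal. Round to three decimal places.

0.240

Using m = M/MB = 1992.9/900 ≈ 2.214333. Since m = (1 + c)/(c + rr + e), the denominator satisfies c + rr + e = (1 + c)/m = (1 + 0.24) / 2.214333 ≈ 0.559988.
With c = 0.24 and e = 0.08, the statutory reserve ratio is 0.559988 − 0.24 − 0.08 = 0.239988.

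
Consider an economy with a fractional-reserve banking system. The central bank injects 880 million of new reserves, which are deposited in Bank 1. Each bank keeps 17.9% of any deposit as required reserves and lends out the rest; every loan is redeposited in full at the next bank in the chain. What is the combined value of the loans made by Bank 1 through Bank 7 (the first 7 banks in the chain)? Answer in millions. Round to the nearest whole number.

Bank i lends (1 − rr)^i of the original deposit: Bank 1 lends 880·0.8210 = 722.4800, Bank 2 lends 880·0.8210² ≈ 593.1561, and so on.
Summing a geometric series: total = 880·[0.8210·(1 − 0.8210^7) / (1 − 0.8210)] ≈ 3021.4141 million.

3021 million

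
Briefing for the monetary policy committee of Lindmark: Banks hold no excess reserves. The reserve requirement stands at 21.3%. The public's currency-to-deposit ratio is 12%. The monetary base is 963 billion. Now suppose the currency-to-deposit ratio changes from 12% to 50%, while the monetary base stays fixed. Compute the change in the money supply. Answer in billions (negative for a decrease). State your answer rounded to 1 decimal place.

-1213.0 billion

Initially m₁ = (1 + 0.12) / (0.213 + 0.12) ≈ 3.36336, so M₁ = 3.36336 × 963 ≈ 3238.9157 billion.
After the change m₂ = (1 + 0.5) / (0.213 + 0.5) ≈ 2.10379, so M₂ = 2.10379 × 963 ≈ 2025.9498 billion.
ΔM = M₂ − M₁ = 2025.9498 − 3238.9157 = -1212.9659 billion.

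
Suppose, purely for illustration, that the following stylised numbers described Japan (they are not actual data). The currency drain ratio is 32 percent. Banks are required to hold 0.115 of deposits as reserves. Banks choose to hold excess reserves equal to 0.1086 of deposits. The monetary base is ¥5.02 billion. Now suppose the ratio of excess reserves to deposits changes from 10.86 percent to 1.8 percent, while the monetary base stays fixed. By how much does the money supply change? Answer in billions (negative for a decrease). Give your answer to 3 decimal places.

Initially m₁ = (1 + 0.32) / (0.115 + 0.1086 + 0.32) ≈ 2.42826, so M₁ = 2.42826 × 5.02 ≈ 12.1899 billion.
After the change m₂ = (1 + 0.32) / (0.115 + 0.018 + 0.32) ≈ 2.91391, so M₂ = 2.91391 × 5.02 ≈ 14.6278 billion.
ΔM = M₂ − M₁ = 14.6278 − 12.1899 = 2.4379 billion.

¥2.438 billion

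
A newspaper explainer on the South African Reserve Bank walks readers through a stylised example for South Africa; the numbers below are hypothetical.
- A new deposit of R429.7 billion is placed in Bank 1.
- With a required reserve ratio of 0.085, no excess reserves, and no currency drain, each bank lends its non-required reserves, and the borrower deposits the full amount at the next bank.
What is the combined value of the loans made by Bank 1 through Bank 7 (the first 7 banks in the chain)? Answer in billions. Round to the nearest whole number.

Bank i lends (1 − rr)^i of the original deposit: Bank 1 lends 429.7·0.9150 = 393.1755, Bank 2 lends 429.7·0.9150² ≈ 359.7556, and so on.
Summing a geometric series: total = 429.7·[0.9150·(1 − 0.9150^7) / (1 − 0.9150)] ≈ 2141.8024 billion.

R2142 billion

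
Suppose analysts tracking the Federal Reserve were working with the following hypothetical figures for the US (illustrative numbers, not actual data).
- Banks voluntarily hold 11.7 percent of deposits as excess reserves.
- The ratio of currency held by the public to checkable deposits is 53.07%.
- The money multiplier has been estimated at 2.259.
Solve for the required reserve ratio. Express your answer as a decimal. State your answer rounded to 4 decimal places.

0.0299

Using m = 2.259. Since m = (1 + c)/(c + rr + e), the denominator satisfies c + rr + e = (1 + c)/m = (1 + 0.5307) / 2.259 ≈ 0.677601.
With c = 0.5307 and e = 0.117, the required reserve ratio is 0.677601 − 0.5307 − 0.117 = 0.029901.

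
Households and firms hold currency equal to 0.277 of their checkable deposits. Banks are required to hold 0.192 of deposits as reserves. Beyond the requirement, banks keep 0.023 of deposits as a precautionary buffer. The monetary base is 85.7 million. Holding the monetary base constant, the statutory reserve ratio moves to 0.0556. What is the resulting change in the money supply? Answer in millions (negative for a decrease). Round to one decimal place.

Initially m₁ = (1 + 0.277) / (0.192 + 0.023 + 0.277) ≈ 2.5955, so M₁ = 2.5955 × 85.7 ≈ 222.4343 million.
After the change m₂ = (1 + 0.277) / (0.0556 + 0.023 + 0.277) ≈ 3.5911, so M₂ = 3.5911 × 85.7 ≈ 307.7573 million.
ΔM = M₂ − M₁ = 307.7573 − 222.4343 = 85.323 million.

85.3 million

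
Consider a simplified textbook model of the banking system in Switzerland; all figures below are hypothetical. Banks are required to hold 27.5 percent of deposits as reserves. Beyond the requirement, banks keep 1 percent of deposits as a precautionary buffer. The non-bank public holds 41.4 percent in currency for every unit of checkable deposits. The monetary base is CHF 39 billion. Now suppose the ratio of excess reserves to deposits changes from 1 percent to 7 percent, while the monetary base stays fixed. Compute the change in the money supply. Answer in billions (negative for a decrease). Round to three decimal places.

-6.237 billion

Initially m₁ = (1 + 0.414) / (0.275 + 0.01 + 0.414) ≈ 2.022890, so M₁ = 2.022890 × 39 ≈ 78.8927 billion.
After the change m₂ = (1 + 0.414) / (0.275 + 0.07 + 0.414) ≈ 1.862978, so M₂ = 1.862978 × 39 ≈ 72.6561 billion.
ΔM = M₂ − M₁ = 72.6561 − 78.8927 = -6.2366 billion.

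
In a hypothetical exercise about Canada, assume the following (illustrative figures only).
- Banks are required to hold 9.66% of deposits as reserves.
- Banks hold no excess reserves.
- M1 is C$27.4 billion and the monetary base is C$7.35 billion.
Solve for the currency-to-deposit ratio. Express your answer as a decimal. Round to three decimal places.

0.235

Using m = M/MB = 27.4/7.35 ≈ 3.727891. From m = (1 + c)/(c + rr + e), rearranging gives 1 + c = m·(c + rr + e), so c·(1 − m) = m·(rr + e) − 1.
Hence c = [m·(rr + e) − 1]/(1 − m) = [3.727891 × (0.0966 + 0) − 1] / (1 − 3.727891) ≈ 0.234572.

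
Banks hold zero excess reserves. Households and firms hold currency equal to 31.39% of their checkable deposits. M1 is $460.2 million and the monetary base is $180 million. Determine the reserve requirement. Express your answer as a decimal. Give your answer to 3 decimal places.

Using m = M/MB = 460.2/180 ≈ 2.556667. Since m = (1 + c)/(c + rr + e), the denominator satisfies c + rr + e = (1 + c)/m = (1 + 0.3139) / 2.556667 ≈ 0.513911.
With c = 0.3139 and e = 0, the reserve requirement is 0.513911 − 0.3139 − 0 = 0.200011.

0.200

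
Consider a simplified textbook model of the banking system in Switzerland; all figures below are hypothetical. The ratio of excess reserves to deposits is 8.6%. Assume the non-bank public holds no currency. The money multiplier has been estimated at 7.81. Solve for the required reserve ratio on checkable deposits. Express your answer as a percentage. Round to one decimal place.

Using m = 7.81. Since m = (1 + c)/(c + rr + e), the denominator satisfies c + rr + e = (1 + c)/m = (1 + 0) / 7.81 ≈ 0.128041.
With c = 0 and e = 0.086, the required reserve ratio on checkable deposits is 0.128041 − 0 − 0.086 = 0.042041.

4.2%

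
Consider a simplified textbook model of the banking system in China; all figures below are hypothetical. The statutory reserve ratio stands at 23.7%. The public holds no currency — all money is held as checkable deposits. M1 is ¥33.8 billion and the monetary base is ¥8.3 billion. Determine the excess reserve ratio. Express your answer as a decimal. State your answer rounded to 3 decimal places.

0.009

Using m = M/MB = 33.8/8.3 ≈ 4.072289. Since m = (1 + c)/(c + rr + e), the denominator satisfies c + rr + e = (1 + c)/m = (1 + 0) / 4.072289 ≈ 0.245562.
With c = 0 and rr = 0.237, the excess reserve ratio is 0.245562 − 0 − 0.237 = 0.008562.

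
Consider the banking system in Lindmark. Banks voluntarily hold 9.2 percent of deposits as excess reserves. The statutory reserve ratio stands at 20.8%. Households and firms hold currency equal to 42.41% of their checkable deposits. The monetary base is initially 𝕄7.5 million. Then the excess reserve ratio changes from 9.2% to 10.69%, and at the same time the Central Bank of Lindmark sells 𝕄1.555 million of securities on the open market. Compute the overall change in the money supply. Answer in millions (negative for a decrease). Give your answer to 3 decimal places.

Before: m₁ = (1 + 0.4241) / (0.208 + 0.092 + 0.4241) ≈ 1.96672, MB₁ = 7.5, so M₁ = 1.96672 × 7.5 = 14.7504 million.
After: m₂ = (1 + 0.4241) / (0.208 + 0.1069 + 0.4241) ≈ 1.92706, MB₂ = 7.5 − 1.555 = 5.945, so M₂ = 1.92706 × 5.945 ≈ 11.4564 million.
ΔM = M₂ − M₁ = 11.4564 − 14.7504 = -3.294 million.

-3.294 million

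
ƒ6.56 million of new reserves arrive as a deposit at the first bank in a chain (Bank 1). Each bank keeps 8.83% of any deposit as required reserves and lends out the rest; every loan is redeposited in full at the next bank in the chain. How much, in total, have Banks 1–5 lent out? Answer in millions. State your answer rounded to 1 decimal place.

ƒ25.1 million

Bank i lends (1 − rr)^i of the original deposit: Bank 1 lends 6.56·0.9117 ≈ 5.9808, Bank 2 lends 6.56·0.9117² ≈ 5.4527, and so on.
Summing a geometric series: total = 6.56·[0.9117·(1 − 0.9117^5) / (1 − 0.9117)] ≈ 25.0688 million.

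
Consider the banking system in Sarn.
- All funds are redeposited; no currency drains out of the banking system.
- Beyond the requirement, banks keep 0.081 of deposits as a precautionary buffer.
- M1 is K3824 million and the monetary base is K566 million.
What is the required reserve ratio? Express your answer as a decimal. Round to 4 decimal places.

Using m = M/MB = 3824/566 ≈ 6.756184. Since m = (1 + c)/(c + rr + e), the denominator satisfies c + rr + e = (1 + c)/m = (1 + 0) / 6.756184 ≈ 0.148013.
With c = 0 and e = 0.081, the required reserve ratio is 0.148013 − 0 − 0.081 = 0.067013.

0.0670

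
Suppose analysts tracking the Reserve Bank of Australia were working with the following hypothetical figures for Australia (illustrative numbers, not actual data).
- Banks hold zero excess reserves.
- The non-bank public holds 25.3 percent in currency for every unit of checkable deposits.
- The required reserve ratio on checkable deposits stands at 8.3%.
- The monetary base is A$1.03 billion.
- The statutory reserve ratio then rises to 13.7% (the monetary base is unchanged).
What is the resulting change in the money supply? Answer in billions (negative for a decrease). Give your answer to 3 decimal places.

-0.532 billion

Initially m₁ = (1 + 0.253) / (0.083 + 0.253) ≈ 3.72917, so M₁ = 3.72917 × 1.03 ≈ 3.841 billion.
After the change m₂ = (1 + 0.253) / (0.137 + 0.253) ≈ 3.21282, so M₂ = 3.21282 × 1.03 ≈ 3.3092 billion.
ΔM = M₂ − M₁ = 3.3092 − 3.841 = -0.5318 billion.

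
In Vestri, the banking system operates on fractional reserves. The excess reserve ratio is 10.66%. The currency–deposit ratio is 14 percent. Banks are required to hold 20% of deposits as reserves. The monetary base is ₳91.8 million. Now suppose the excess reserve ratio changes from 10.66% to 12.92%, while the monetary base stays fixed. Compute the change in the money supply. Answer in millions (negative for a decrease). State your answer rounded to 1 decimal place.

-11.3 million

Initially m₁ = (1 + 0.14) / (0.2 + 0.1066 + 0.14) ≈ 2.5526, so M₁ = 2.5526 × 91.8 ≈ 234.3287 million.
After the change m₂ = (1 + 0.14) / (0.2 + 0.1292 + 0.14) ≈ 2.4297, so M₂ = 2.4297 × 91.8 ≈ 223.0465 million.
ΔM = M₂ − M₁ = 223.0465 − 234.3287 = -11.2822 million.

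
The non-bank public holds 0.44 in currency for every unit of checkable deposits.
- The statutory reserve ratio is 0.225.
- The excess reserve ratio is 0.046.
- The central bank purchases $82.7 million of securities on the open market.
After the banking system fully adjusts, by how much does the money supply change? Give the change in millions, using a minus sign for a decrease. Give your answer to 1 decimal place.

$167.5 million

The money multiplier is m = (1 + c) / (rr + e + c) = (1 + 0.44) / (0.225 + 0.046 + 0.44) ≈ 2.0253.
The purchase adds 82.7 million of base, so ΔM = m × ΔMB = 2.0253 × (+82.7) ≈ 167.4923 million.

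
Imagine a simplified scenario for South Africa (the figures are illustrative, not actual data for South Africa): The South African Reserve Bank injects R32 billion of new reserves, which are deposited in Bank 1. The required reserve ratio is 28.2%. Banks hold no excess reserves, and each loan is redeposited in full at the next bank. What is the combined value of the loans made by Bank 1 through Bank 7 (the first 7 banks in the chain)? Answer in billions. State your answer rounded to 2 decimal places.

Bank i lends (1 − rr)^i of the original deposit: Bank 1 lends 32·0.7180 = 22.9760, Bank 2 lends 32·0.7180² ≈ 16.4968, and so on.
Summing a geometric series: total = 32·[0.7180·(1 − 0.7180^7) / (1 − 0.7180)] ≈ 73.4603 billion.

R73.46 billion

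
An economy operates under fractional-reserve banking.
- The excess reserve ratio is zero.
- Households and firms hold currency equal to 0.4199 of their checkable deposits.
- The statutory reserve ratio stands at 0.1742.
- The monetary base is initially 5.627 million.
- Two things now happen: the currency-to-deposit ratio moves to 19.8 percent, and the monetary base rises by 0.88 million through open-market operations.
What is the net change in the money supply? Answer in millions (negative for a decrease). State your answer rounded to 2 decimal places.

7.50 million

Before: m₁ = (1 + 0.4199) / (0.1742 + 0.4199) ≈ 2.39, MB₁ = 5.627, so M₁ = 2.39 × 5.627 ≈ 13.4485 million.
After: m₂ = (1 + 0.198) / (0.1742 + 0.198) ≈ 3.2187, MB₂ = 5.627 + 0.88 = 6.507, so M₂ = 3.2187 × 6.507 ≈ 20.9441 million.
ΔM = M₂ − M₁ = 20.9441 − 13.4485 = 7.4956 million.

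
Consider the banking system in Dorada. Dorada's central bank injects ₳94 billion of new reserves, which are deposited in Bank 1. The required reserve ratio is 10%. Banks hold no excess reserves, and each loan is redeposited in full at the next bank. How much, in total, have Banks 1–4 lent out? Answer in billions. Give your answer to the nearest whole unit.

Bank i lends (1 − rr)^i of the original deposit: Bank 1 lends 94·0.9000 = 84.6000, Bank 2 lends 94·0.9000² = 76.1400, and so on.
Summing a geometric series: total = 94·[0.9000·(1 − 0.9000^4) / (1 − 0.9000)] = 290.9394 billion.

₳291 billion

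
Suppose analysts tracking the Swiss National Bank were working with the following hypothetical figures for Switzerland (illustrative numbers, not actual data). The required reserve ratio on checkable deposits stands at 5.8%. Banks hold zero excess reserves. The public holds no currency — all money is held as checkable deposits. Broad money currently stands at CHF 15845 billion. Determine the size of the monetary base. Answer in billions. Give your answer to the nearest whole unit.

CHF 919 billion

With no currency drain and no excess reserves, the money multiplier is m = 1/rr = 1/0.058 ≈ 17.241379.
The monetary base is MB = M / m = 15845 / 17.241379 ≈ 919.01 billion.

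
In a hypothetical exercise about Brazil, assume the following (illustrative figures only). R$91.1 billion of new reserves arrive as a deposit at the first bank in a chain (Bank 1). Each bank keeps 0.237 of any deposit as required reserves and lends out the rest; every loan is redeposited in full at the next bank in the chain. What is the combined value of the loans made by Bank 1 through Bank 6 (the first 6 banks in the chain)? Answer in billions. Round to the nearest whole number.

R$235 billion

Bank i lends (1 − rr)^i of the original deposit: Bank 1 lends 91.1·0.7630 = 69.5093, Bank 2 lends 91.1·0.7630² ≈ 53.0356, and so on.
Summing a geometric series: total = 91.1·[0.7630·(1 − 0.7630^6) / (1 − 0.7630)] ≈ 235.4197 billion.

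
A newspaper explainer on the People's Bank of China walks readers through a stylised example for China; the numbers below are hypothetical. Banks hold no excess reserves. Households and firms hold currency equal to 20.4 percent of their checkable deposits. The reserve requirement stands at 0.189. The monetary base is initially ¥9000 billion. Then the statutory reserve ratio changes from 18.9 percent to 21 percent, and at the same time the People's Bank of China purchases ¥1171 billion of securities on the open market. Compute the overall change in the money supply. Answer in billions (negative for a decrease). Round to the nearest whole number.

Before: m₁ = (1 + 0.204) / (0.189 + 0.204) ≈ 3.063613, MB₁ = 9000, so M₁ = 3.063613 × 9000 = 27572.517 billion.
After: m₂ = (1 + 0.204) / (0.21 + 0.204) ≈ 2.908213, MB₂ = 9000 + 1171 = 10171, so M₂ = 2.908213 × 10171 ≈ 29579.4344 billion.
ΔM = M₂ − M₁ = 29579.4344 − 27572.517 = 2006.9174 billion.

¥2007 billion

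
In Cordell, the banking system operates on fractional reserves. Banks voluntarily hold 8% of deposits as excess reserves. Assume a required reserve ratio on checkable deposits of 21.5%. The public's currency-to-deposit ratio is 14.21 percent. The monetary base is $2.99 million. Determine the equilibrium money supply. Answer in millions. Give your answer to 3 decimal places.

$7.813 million

The money multiplier is m = (1 + c) / (rr + e + c) = (1 + 0.1421) / (0.215 + 0.08 + 0.1421) ≈ 2.61290.
So M = m × MB = 2.61290 × 2.99 ≈ 7.8126 million.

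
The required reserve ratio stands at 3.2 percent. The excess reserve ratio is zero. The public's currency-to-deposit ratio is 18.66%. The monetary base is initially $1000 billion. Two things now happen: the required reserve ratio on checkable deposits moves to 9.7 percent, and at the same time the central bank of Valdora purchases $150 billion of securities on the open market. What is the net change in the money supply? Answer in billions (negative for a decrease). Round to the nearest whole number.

-617 billion

Before: m₁ = (1 + 0.1866) / (0.032 + 0.1866) ≈ 5.42818, MB₁ = 1000, so M₁ = 5.42818 × 1000 = 5428.18 billion.
After: m₂ = (1 + 0.1866) / (0.097 + 0.1866) ≈ 4.18406, MB₂ = 1000 + 150 = 1150, so M₂ = 4.18406 × 1150 = 4811.669 billion.
ΔM = M₂ − M₁ = 4811.669 − 5428.18 = -616.511 billion.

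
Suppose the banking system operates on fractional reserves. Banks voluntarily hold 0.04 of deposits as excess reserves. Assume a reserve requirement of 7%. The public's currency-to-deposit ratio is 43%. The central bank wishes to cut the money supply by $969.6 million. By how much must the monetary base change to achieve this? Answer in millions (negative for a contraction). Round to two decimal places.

-366.14 million

The money multiplier is m = (1 + c) / (rr + e + c) = (1 + 0.43) / (0.07 + 0.04 + 0.43) ≈ 2.648148.
ΔMB = ΔM / m = (−969.6) / 2.648148 ≈ -366.1427 million.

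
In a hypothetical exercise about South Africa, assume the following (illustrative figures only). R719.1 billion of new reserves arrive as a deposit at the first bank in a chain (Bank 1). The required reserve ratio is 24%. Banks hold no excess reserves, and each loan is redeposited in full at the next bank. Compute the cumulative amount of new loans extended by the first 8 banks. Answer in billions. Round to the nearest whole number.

R2024 billion

Bank i lends (1 − rr)^i of the original deposit: Bank 1 lends 719.1·0.7600 = 546.5160, Bank 2 lends 719.1·0.7600² ≈ 415.3522, and so on.
Summing a geometric series: total = 719.1·[0.7600·(1 − 0.7600^8) / (1 − 0.7600)] ≈ 2023.6953 billion.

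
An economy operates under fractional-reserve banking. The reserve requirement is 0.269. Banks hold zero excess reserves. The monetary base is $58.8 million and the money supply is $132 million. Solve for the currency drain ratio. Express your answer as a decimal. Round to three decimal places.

0.318

Using m = M/MB = 132/58.8 ≈ 2.244898. From m = (1 + c)/(c + rr + e), rearranging gives 1 + c = m·(c + rr + e), so c·(1 − m) = m·(rr + e) − 1.
Hence c = [m·(rr + e) − 1]/(1 − m) = [2.244898 × (0.269 + 0) − 1] / (1 − 2.244898) ≈ 0.318197.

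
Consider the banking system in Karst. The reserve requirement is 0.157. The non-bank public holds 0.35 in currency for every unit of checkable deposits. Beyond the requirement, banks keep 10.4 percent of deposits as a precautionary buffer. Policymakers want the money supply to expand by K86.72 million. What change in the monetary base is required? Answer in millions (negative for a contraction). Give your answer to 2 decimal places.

K39.25 million

The money multiplier is m = (1 + c) / (rr + e + c) = (1 + 0.35) / (0.157 + 0.104 + 0.35) ≈ 2.20949.
ΔMB = ΔM / m = (+86.72) / 2.20949 ≈ 39.2489 million.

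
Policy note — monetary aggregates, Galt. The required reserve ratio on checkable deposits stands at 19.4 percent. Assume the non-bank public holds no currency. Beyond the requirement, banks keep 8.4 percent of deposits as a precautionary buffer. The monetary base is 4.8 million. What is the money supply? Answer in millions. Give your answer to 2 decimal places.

17.27 million

The money multiplier is m = 1 / (rr + e) = 1 / (0.194 + 0.084) ≈ 3.5971.
So M = m × MB = 3.5971 × 4.8 ≈ 17.2661 million.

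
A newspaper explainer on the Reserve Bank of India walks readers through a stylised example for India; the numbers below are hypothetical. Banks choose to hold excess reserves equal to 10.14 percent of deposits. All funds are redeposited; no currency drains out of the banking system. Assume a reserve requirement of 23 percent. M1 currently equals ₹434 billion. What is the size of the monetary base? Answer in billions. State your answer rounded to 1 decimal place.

₹143.8 billion

The money multiplier is m = 1 / (rr + e) = 1 / (0.23 + 0.1014) ≈ 3.01750.
MB = M / m = 434 / 3.01750 ≈ 143.8277 billion.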